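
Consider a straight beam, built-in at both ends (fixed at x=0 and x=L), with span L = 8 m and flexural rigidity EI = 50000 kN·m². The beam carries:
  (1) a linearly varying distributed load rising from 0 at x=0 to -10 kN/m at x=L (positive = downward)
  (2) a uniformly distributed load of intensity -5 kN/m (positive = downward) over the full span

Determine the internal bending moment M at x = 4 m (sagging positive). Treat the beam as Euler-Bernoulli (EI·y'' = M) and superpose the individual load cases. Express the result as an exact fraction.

M(4) = -80/3 kN·m

Load 1 — triangular load w₀=-10 kN/m (0→w₀ over full span):
  M_1 = 3w₀Lx/20 - w₀L²/30 - w₀x³/(6L) = 3·(-10)·8·4/20 - (-10)·8²/30 - (-10)·4³/(6·8) = -40/3 kN·m
Load 2 — uniform load w=-5 kN/m over full span:
  M_2 = wLx/2 - wL²/12 - wx²/2 = (-5)·8·4/2 - (-5)·8²/12 - (-5)·4²/2 = -40/3 kN·m
Superposition: M = Σ M_i = -80/3 kN·m ≈ -26.666667 kN·m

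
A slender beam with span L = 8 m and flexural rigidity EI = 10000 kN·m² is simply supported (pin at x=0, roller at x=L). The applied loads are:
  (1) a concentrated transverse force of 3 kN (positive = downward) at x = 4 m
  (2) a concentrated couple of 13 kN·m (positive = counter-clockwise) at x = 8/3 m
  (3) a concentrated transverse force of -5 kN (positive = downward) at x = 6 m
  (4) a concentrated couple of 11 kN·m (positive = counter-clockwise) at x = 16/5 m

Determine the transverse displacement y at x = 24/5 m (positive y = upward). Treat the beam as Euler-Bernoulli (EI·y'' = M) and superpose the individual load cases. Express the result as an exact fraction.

Load 1 — point force P=3 kN at a=4 m (b=L-a=4):
  y_1 = -Pa(L-x)(2Lx-a²-x²)/(6LEI)  [x>a] = -3·4·(8-(24/5))·(2·8·(24/5)-4²-(24/5)²)/(6·8·10000) = -236/78125 m
Load 2 — applied couple M₀=13 kN·m at a=8/3 m (b=L-a=16/3):
  y_2 = (M₀x³/(6L)-M₀(x-a)²/2+C₁x)/EI  [x>a] with C₁=M₀(3b²-L²)/(6L)=52/9 = (13·(24/5)³/(6·8)-13·((24/5)-(8/3))²/2+(52/9)·(24/5))/10000 = 1976/703125 m
Load 3 — point force P=-5 kN at a=6 m (b=L-a=2):
  y_3 = -Pbx(L²-b²-x²)/(6LEI)  [x≤a] = -(-5)·2·(24/5)·(8²-2²-(24/5)²)/(6·8·10000) = 231/62500 m
Load 4 — applied couple M₀=11 kN·m at a=16/5 m (b=L-a=24/5):
  y_4 = (M₀x³/(6L)-M₀(x-a)²/2+C₁x)/EI  [x>a] with C₁=M₀(3b²-L²)/(6L)=88/75 = (11·(24/5)³/(6·8)-11·((24/5)-(16/5))²/2+(88/75)·(24/5))/10000 = 132/78125 m
Superposition: y = Σ y_i = 2911/562500 m ≈ 0.005175 m

y(24/5) = 2911/562500 m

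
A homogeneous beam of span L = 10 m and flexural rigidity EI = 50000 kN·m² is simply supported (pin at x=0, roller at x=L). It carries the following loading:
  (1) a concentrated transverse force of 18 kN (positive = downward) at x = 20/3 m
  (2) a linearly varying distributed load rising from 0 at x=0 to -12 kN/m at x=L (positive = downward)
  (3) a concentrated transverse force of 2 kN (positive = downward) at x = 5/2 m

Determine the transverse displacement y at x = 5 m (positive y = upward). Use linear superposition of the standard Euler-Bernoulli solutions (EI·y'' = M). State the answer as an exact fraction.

Load 1 — point force P=18 kN at a=20/3 m (b=L-a=10/3):
  y_1 = -Pbx(L²-b²-x²)/(6LEI)  [x≤a] = -18·(10/3)·5·(10²-(10/3)²-5²)/(6·10·50000) = -23/3600 m
Load 2 — triangular load w₀=-12 kN/m (0→w₀ over full span):
  y_2 = -w₀x(7L⁴-10L²x²+3x⁴)/(360LEI) = -(-12)·5·(7·10⁴-10·10²·5²+3·5⁴)/(360·10·50000) = 1/64 m
Load 3 — point force P=2 kN at a=5/2 m (b=L-a=15/2):
  y_3 = -Pa(L-x)(2Lx-a²-x²)/(6LEI)  [x>a] = -2·(5/2)·(10-5)·(2·10·5-(5/2)²-5²)/(6·10·50000) = -11/19200 m
Superposition: y = Σ y_i = 499/57600 m ≈ 0.008663 m

y(5) = 499/57600 m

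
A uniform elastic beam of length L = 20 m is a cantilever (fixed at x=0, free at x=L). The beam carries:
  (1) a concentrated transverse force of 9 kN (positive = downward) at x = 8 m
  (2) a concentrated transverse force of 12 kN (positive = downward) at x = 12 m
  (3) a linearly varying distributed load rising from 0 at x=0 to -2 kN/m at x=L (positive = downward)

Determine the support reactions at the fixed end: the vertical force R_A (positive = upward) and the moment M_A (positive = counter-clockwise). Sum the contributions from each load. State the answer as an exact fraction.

Load 1 — point force P=9 kN at a=8 m (b=L-a=12):
  R_A = P = 9 kN
  M_A = Pa = 9·8 = 72 kN·m
Load 2 — point force P=12 kN at a=12 m (b=L-a=8):
  R_A = P = 12 kN
  M_A = Pa = 12·12 = 144 kN·m
Load 3 — triangular load w₀=-2 kN/m (0→w₀ over full span):
  R_A = w₀L/2 = (-2)·20/2 = -20 kN
  M_A = w₀L²/3 = (-2)·20²/3 = -800/3 kN·m
Superposition: R_A = 1 kN, M_A = -152/3 kN·m

R_A = 1 kN, M_A = -152/3 kN·m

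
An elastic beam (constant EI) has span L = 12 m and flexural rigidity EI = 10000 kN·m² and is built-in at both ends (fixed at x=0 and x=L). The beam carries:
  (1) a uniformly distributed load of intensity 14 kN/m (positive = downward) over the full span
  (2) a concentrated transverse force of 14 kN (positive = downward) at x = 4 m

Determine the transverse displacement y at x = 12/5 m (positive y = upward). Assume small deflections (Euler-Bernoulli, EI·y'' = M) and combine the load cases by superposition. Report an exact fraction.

Load 1 — uniform load w=14 kN/m over full span:
  y_1 = -wx²(L-x)²/(24EI) = -14·(12/5)²·(12-(12/5))²/(24·10000) = -12096/390625 m
Load 2 — point force P=14 kN at a=4 m (b=L-a=8):
  y_2 = -Pb²x²(3aL-(3a+b)x)/(6L³EI)  [x≤a] = -14·8²·(12/5)²·(3·4·12-(3·4+8)·(12/5))/(6·12³·10000) = -224/46875 m
Superposition: y = Σ y_i = -41888/1171875 m ≈ -0.035744 m

y(12/5) = -41888/1171875 m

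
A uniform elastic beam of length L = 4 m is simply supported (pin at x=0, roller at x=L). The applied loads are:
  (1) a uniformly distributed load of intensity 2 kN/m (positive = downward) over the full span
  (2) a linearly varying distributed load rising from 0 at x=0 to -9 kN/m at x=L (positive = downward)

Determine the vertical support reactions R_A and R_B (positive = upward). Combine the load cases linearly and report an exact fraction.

Load 1 — uniform load w=2 kN/m over full span:
  R_A = wL/2 = 2·4/2 = 4 kN
  R_B = wL/2 = 2·4/2 = 4 kN
Load 2 — triangular load w₀=-9 kN/m (0→w₀ over full span):
  R_A = w₀L/6 = (-9)·4/6 = -6 kN
  R_B = w₀L/3 = (-9)·4/3 = -12 kN
Superposition: R_A = -2 kN, R_B = -8 kN

R_A = -2 kN, R_B = -8 kN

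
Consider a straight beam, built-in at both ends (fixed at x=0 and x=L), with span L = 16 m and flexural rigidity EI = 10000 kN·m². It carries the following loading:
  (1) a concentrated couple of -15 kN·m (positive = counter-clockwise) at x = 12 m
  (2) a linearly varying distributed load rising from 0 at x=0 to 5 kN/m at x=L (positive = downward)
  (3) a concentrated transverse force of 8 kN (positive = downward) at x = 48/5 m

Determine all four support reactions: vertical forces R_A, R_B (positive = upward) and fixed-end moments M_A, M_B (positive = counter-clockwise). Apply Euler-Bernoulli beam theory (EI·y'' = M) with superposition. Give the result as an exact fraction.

R_A = 220181/16000 kN, M_A = 301603/6000 kN·m, R_B = 547819/16000 kN, M_B = -159239/2000 kN·m

Load 1 — applied couple M₀=-15 kN·m at a=12 m (b=L-a=4):
  R_A = 6M₀ab/L³ = 6·(-15)·12·4/16³ = -135/128 kN
  M_A = M₀b(2a-b)/L² = (-15)·4·(2·12-4)/16² = -75/16 kN·m
  R_B = -6M₀ab/L³ = -6·(-15)·12·4/16³ = 135/128 kN
  M_B = M₀a(2b-a)/L² = (-15)·12·(2·4-12)/16² = 45/16 kN·m
Load 2 — triangular load w₀=5 kN/m (0→w₀ over full span):
  R_A = 3w₀L/20 = 3·5·16/20 = 12 kN
  M_A = w₀L²/30 = 5·16²/30 = 128/3 kN·m
  R_B = 7w₀L/20 = 7·5·16/20 = 28 kN
  M_B = -w₀L²/20 = -5·16²/20 = -64 kN·m
Load 3 — point force P=8 kN at a=48/5 m (b=L-a=32/5):
  R_A = Pb²(3a+b)/L³ = 8·(32/5)²·(3·(48/5)+(32/5))/16³ = 352/125 kN
  M_A = Pab²/L² = 8·(48/5)·(32/5)²/16² = 1536/125 kN·m
  R_B = Pa²(a+3b)/L³ = 8·(48/5)²·((48/5)+3·(32/5))/16³ = 648/125 kN
  M_B = -Pa²b/L² = -8·(48/5)²·(32/5)/16² = -2304/125 kN·m
Superposition: R_A = 220181/16000 kN, M_A = 301603/6000 kN·m, R_B = 547819/16000 kN, M_B = -159239/2000 kN·m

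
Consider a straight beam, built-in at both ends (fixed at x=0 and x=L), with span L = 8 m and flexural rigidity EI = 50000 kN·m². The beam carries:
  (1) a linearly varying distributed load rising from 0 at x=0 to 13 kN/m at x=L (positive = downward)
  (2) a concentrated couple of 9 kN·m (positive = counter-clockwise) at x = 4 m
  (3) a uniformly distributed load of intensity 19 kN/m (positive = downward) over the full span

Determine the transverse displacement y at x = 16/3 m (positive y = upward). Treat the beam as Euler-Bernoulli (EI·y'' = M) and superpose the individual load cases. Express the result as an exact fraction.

y(16/3) = -98369/22781250 m

Load 1 — triangular load w₀=13 kN/m (0→w₀ over full span):
  y_1 = -w₀x²(L-x)²(x+2L)/(120LEI) = -13·(16/3)²·(8-(16/3))²·((16/3)+2·8)/(120·8·50000) = -13312/11390625 m
Load 2 — applied couple M₀=9 kN·m at a=4 m (b=L-a=4):
  y_2 = (R_Ax³/6 - M_Ax²/2 - M₀(x-a)²/2)/EI  [x>a] with R_A=27/16, M_A=9/4 = ((27/16)·(16/3)³/6 - (9/4)·(16/3)²/2 - 9·((16/3)-4)²/2)/50000 = 1/18750 m
Load 3 — uniform load w=19 kN/m over full span:
  y_3 = -wx²(L-x)²/(24EI) = -19·(16/3)²·(8-(16/3))²/(24·50000) = -2432/759375 m
Superposition: y = Σ y_i = -98369/22781250 m ≈ -0.004318 m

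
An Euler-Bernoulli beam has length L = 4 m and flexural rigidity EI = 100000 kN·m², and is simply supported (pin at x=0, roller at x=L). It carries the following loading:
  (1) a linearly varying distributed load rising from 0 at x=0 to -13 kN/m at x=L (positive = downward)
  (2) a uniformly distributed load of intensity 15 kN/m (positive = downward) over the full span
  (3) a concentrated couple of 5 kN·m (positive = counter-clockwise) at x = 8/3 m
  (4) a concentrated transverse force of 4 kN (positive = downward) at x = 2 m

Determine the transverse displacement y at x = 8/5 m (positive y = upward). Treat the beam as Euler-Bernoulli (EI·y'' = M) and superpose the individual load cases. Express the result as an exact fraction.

Load 1 — triangular load w₀=-13 kN/m (0→w₀ over full span):
  y_1 = -w₀x(7L⁴-10L²x²+3x⁴)/(360LEI) = -(-13)·(8/5)·(7·4⁴-10·4²·(8/5)²+3·(8/5)⁴)/(360·4·100000) = 29666/146484375 m
Load 2 — uniform load w=15 kN/m over full span:
  y_2 = -wx(L³-2Lx²+x³)/(24EI) = -15·(8/5)·(4³-2·4·(8/5)²+(8/5)³)/(24·100000) = -186/390625 m
Load 3 — applied couple M₀=5 kN·m at a=8/3 m (b=L-a=4/3):
  y_3 = (M₀x³/(6L)+C₁x)/EI  [x≤a] with C₁=M₀(3b²-L²)/(6L)=-20/9 = (5·(8/5)³/(6·4)+(-20/9)·(8/5))/100000 = -19/703125 m
Load 4 — point force P=4 kN at a=2 m (b=L-a=2):
  y_4 = -Pbx(L²-b²-x²)/(6LEI)  [x≤a] = -4·2·(8/5)·(4²-2²-(8/5)²)/(6·4·100000) = -59/1171875 m
Superposition: y = Σ y_i = -154252/439453125 m ≈ -0.000351 m

y(8/5) = -154252/439453125 m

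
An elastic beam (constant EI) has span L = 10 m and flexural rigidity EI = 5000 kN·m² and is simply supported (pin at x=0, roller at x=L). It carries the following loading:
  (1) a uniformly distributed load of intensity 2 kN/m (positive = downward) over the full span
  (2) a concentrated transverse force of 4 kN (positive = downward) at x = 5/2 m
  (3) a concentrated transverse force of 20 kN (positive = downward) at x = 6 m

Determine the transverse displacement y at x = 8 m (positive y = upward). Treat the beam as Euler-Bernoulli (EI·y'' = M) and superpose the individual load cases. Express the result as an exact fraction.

Load 1 — uniform load w=2 kN/m over full span:
  y_1 = -wx(L³-2Lx²+x³)/(24EI) = -2·8·(10³-2·10·8²+8³)/(24·5000) = -58/1875 m
Load 2 — point force P=4 kN at a=5/2 m (b=L-a=15/2):
  y_2 = -Pa(L-x)(2Lx-a²-x²)/(6LEI)  [x>a] = -4·(5/2)·(10-8)·(2·10·8-(5/2)²-8²)/(6·10·5000) = -359/60000 m
Load 3 — point force P=20 kN at a=6 m (b=L-a=4):
  y_3 = -Pa(L-x)(2Lx-a²-x²)/(6LEI)  [x>a] = -20·6·(10-8)·(2·10·8-6²-8²)/(6·10·5000) = -6/125 m
Superposition: y = Σ y_i = -1019/12000 m ≈ -0.084917 m

y(8) = -1019/12000 m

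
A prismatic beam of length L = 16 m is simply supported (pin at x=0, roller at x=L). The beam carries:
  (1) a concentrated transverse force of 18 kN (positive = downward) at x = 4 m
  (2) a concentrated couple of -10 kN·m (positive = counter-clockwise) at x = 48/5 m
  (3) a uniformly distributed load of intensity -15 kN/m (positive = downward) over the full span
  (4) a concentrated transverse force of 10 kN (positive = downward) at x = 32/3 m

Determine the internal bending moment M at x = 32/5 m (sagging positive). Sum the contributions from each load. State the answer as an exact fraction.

Load 1 — point force P=18 kN at a=4 m (b=L-a=12):
  M_1 = Pa(L-x)/L  [x>a] = 18·4·(16-(32/5))/16 = 216/5 kN·m
Load 2 — applied couple M₀=-10 kN·m at a=48/5 m (b=L-a=32/5):
  M_2 = M₀x/L  [x≤a] = (-10)·(32/5)/16 = -4 kN·m
Load 3 — uniform load w=-15 kN/m over full span:
  M_3 = wx(L-x)/2 = (-15)·(32/5)·(16-(32/5))/2 = -2304/5 kN·m
Load 4 — point force P=10 kN at a=32/3 m (b=L-a=16/3):
  M_4 = Pbx/L  [x≤a] = 10·(16/3)·(32/5)/16 = 64/3 kN·m
Superposition: M = Σ M_i = -6004/15 kN·m ≈ -400.266667 kN·m

M(32/5) = -6004/15 kN·m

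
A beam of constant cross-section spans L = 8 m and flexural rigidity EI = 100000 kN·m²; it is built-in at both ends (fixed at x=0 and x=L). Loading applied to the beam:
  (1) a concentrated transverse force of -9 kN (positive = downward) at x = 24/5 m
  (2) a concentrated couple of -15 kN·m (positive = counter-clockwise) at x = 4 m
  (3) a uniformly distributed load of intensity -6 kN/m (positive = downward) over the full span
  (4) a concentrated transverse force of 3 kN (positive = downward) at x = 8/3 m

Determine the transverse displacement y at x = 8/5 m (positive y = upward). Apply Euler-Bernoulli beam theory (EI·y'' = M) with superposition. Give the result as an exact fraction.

Load 1 — point force P=-9 kN at a=24/5 m (b=L-a=16/5):
  y_1 = -Pb²x²(3aL-(3a+b)x)/(6L³EI)  [x≤a] = -(-9)·(16/5)²·(8/5)²·(3·(24/5)·8-(3·(24/5)+(16/5))·(8/5))/(6·8³·100000) = 3264/48828125 m
Load 2 — applied couple M₀=-15 kN·m at a=4 m (b=L-a=4):
  y_2 = (R_Ax³/6 - M_Ax²/2)/EI  [x≤a] with R_A=-45/16, M_A=-15/4 = ((-45/16)·(8/5)³/6 - (-15/4)·(8/5)²/2)/100000 = 9/312500 m
Load 3 — uniform load w=-6 kN/m over full span:
  y_3 = -wx²(L-x)²/(24EI) = -(-6)·(8/5)²·(8-(8/5))²/(24·100000) = 512/1953125 m
Load 4 — point force P=3 kN at a=8/3 m (b=L-a=16/3):
  y_4 = -Pb²x²(3aL-(3a+b)x)/(6L³EI)  [x≤a] = -3·(16/3)²·(8/5)²·(3·(8/3)·8-(3·(8/3)+(16/3))·(8/5))/(6·8³·100000) = -64/2109375 m
Superposition: y = Σ y_i = 1726787/5273437500 m ≈ 0.000327 m

y(8/5) = 1726787/5273437500 m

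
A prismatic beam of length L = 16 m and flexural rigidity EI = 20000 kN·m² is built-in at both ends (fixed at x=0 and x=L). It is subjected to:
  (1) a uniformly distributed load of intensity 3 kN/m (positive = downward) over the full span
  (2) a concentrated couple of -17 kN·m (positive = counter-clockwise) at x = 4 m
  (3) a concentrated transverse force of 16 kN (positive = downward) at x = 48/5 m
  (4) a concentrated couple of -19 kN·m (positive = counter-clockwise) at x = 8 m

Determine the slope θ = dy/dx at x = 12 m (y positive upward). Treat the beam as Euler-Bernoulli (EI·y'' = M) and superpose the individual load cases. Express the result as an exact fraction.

θ(12) = 353899/40000000 rad

Load 1 — uniform load w=3 kN/m over full span:
  θ_1 = -wx(L-x)(L-2x)/(12EI) = -3·12·(16-12)·(16-2·12)/(12·20000) = 3/625 rad
Load 2 — applied couple M₀=-17 kN·m at a=4 m (b=L-a=12):
  θ_2 = (R_Ax²/2 - M_Ax - M₀(x-a))/EI  [x>a] with R_A=-153/128, M_A=51/16 = ((-153/128)·12²/2 - (51/16)·12 - (-17)·(12-4))/20000 = 187/320000 rad
Load 3 — point force P=16 kN at a=48/5 m (b=L-a=32/5):
  θ_3 = Pa²(L-x)(2bL-(3b+a)(L-x))/(2L³EI)  [x>a] = 16·(48/5)²·(16-12)·(2·(32/5)·16-(3·(32/5)+(48/5))·(16-12))/(2·16³·20000) = 252/78125 rad
Load 4 — applied couple M₀=-19 kN·m at a=8 m (b=L-a=8):
  θ_4 = (R_Ax²/2 - M_Ax - M₀(x-a))/EI  [x>a] with R_A=-57/32, M_A=-19/4 = ((-57/32)·12²/2 - (-19/4)·12 - (-19)·(12-8))/20000 = 19/80000 rad
Superposition: θ = Σ θ_i = 353899/40000000 rad ≈ 0.008847 rad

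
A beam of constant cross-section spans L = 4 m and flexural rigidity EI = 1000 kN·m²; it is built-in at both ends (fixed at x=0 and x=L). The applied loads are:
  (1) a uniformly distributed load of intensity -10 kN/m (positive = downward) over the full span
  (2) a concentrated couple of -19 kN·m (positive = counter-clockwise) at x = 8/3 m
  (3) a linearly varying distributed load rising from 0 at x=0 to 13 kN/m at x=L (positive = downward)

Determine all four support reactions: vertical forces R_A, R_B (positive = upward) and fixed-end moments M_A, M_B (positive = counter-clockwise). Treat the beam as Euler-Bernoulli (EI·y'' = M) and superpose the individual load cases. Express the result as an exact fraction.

Load 1 — uniform load w=-10 kN/m over full span:
  R_A = wL/2 = (-10)·4/2 = -20 kN
  M_A = wL²/12 = (-10)·4²/12 = -40/3 kN·m
  R_B = wL/2 = (-10)·4/2 = -20 kN
  M_B = -wL²/12 = -(-10)·4²/12 = 40/3 kN·m
Load 2 — applied couple M₀=-19 kN·m at a=8/3 m (b=L-a=4/3):
  R_A = 6M₀ab/L³ = 6·(-19)·(8/3)·(4/3)/4³ = -19/3 kN
  M_A = M₀b(2a-b)/L² = (-19)·(4/3)·(2·(8/3)-(4/3))/4² = -19/3 kN·m
  R_B = -6M₀ab/L³ = -6·(-19)·(8/3)·(4/3)/4³ = 19/3 kN
  M_B = M₀a(2b-a)/L² = (-19)·(8/3)·(2·(4/3)-(8/3))/4² = 0 kN·m
Load 3 — triangular load w₀=13 kN/m (0→w₀ over full span):
  R_A = 3w₀L/20 = 3·13·4/20 = 39/5 kN
  M_A = w₀L²/30 = 13·4²/30 = 104/15 kN·m
  R_B = 7w₀L/20 = 7·13·4/20 = 91/5 kN
  M_B = -w₀L²/20 = -13·4²/20 = -52/5 kN·m
Superposition: R_A = -278/15 kN, M_A = -191/15 kN·m, R_B = 68/15 kN, M_B = 44/15 kN·m

R_A = -278/15 kN, M_A = -191/15 kN·m, R_B = 68/15 kN, M_B = 44/15 kN·m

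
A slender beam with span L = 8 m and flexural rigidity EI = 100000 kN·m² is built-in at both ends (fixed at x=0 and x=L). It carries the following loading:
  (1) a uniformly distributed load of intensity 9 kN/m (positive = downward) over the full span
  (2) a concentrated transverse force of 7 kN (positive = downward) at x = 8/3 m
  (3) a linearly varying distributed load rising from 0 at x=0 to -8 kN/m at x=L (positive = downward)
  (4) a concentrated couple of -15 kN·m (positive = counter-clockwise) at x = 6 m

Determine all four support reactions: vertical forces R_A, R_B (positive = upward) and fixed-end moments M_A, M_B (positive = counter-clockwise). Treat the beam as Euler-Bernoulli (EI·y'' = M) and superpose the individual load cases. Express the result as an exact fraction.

R_A = 254671/8640 kN, M_A = 74611/2160 kN·m, R_B = 151409/8640 kN, M_B = -51269/2160 kN·m

Load 1 — uniform load w=9 kN/m over full span:
  R_A = wL/2 = 9·8/2 = 36 kN
  M_A = wL²/12 = 9·8²/12 = 48 kN·m
  R_B = wL/2 = 9·8/2 = 36 kN
  M_B = -wL²/12 = -9·8²/12 = -48 kN·m
Load 2 — point force P=7 kN at a=8/3 m (b=L-a=16/3):
  R_A = Pb²(3a+b)/L³ = 7·(16/3)²·(3·(8/3)+(16/3))/8³ = 140/27 kN
  M_A = Pab²/L² = 7·(8/3)·(16/3)²/8² = 224/27 kN·m
  R_B = Pa²(a+3b)/L³ = 7·(8/3)²·((8/3)+3·(16/3))/8³ = 49/27 kN
  M_B = -Pa²b/L² = -7·(8/3)²·(16/3)/8² = -112/27 kN·m
Load 3 — triangular load w₀=-8 kN/m (0→w₀ over full span):
  R_A = 3w₀L/20 = 3·(-8)·8/20 = -48/5 kN
  M_A = w₀L²/30 = (-8)·8²/30 = -256/15 kN·m
  R_B = 7w₀L/20 = 7·(-8)·8/20 = -112/5 kN
  M_B = -w₀L²/20 = -(-8)·8²/20 = 128/5 kN·m
Load 4 — applied couple M₀=-15 kN·m at a=6 m (b=L-a=2):
  R_A = 6M₀ab/L³ = 6·(-15)·6·2/8³ = -135/64 kN
  M_A = M₀b(2a-b)/L² = (-15)·2·(2·6-2)/8² = -75/16 kN·m
  R_B = -6M₀ab/L³ = -6·(-15)·6·2/8³ = 135/64 kN
  M_B = M₀a(2b-a)/L² = (-15)·6·(2·2-6)/8² = 45/16 kN·m
Superposition: R_A = 254671/8640 kN, M_A = 74611/2160 kN·m, R_B = 151409/8640 kN, M_B = -51269/2160 kN·m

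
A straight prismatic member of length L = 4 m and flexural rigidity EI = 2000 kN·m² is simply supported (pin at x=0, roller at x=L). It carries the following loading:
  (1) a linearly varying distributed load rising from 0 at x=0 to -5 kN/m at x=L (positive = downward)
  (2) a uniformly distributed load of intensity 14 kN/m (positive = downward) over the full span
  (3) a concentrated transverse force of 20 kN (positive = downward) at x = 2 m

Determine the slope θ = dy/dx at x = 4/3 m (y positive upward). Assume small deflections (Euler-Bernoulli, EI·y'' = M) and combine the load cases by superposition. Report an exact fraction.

θ(4/3) = -1559/121500 rad

Load 1 — triangular load w₀=-5 kN/m (0→w₀ over full span):
  θ_1 = -w₀(7L⁴-30L²x²+15x⁴)/(360LEI) = -(-5)·(7·4⁴-30·4²·(4/3)²+15·(4/3)⁴)/(360·4·2000) = 52/30375 rad
Load 2 — uniform load w=14 kN/m over full span:
  θ_2 = -w(L³-6Lx²+4x³)/(24EI) = -14·(4³-6·4·(4/3)²+4·(4/3)³)/(24·2000) = -91/10125 rad
Load 3 — point force P=20 kN at a=2 m (b=L-a=2):
  θ_3 = -Pb(L²-b²-3x²)/(6LEI)  [x≤a] = -20·2·(4²-2²-3·(4/3)²)/(6·4·2000) = -1/180 rad
Superposition: θ = Σ θ_i = -1559/121500 rad ≈ -0.012831 rad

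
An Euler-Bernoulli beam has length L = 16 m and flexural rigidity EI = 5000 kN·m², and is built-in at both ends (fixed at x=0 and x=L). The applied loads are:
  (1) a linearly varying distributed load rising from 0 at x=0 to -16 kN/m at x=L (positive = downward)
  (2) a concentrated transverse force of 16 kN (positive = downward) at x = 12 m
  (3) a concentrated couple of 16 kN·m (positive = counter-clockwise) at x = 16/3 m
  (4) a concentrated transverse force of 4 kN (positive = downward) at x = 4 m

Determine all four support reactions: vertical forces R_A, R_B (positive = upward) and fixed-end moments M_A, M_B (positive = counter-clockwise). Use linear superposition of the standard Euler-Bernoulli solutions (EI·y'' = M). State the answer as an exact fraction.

Load 1 — triangular load w₀=-16 kN/m (0→w₀ over full span):
  R_A = 3w₀L/20 = 3·(-16)·16/20 = -192/5 kN
  M_A = w₀L²/30 = (-16)·16²/30 = -2048/15 kN·m
  R_B = 7w₀L/20 = 7·(-16)·16/20 = -448/5 kN
  M_B = -w₀L²/20 = -(-16)·16²/20 = 1024/5 kN·m
Load 2 — point force P=16 kN at a=12 m (b=L-a=4):
  R_A = Pb²(3a+b)/L³ = 16·4²·(3·12+4)/16³ = 5/2 kN
  M_A = Pab²/L² = 16·12·4²/16² = 12 kN·m
  R_B = Pa²(a+3b)/L³ = 16·12²·(12+3·4)/16³ = 27/2 kN
  M_B = -Pa²b/L² = -16·12²·4/16² = -36 kN·m
Load 3 — applied couple M₀=16 kN·m at a=16/3 m (b=L-a=32/3):
  R_A = 6M₀ab/L³ = 6·16·(16/3)·(32/3)/16³ = 4/3 kN
  M_A = M₀b(2a-b)/L² = 16·(32/3)·(2·(16/3)-(32/3))/16² = 0 kN·m
  R_B = -6M₀ab/L³ = -6·16·(16/3)·(32/3)/16³ = -4/3 kN
  M_B = M₀a(2b-a)/L² = 16·(16/3)·(2·(32/3)-(16/3))/16² = 16/3 kN·m
Load 4 — point force P=4 kN at a=4 m (b=L-a=12):
  R_A = Pb²(3a+b)/L³ = 4·12²·(3·4+12)/16³ = 27/8 kN
  M_A = Pab²/L² = 4·4·12²/16² = 9 kN·m
  R_B = Pa²(a+3b)/L³ = 4·4²·(4+3·12)/16³ = 5/8 kN
  M_B = -Pa²b/L² = -4·4²·12/16² = -3 kN·m
Superposition: R_A = -3743/120 kN, M_A = -1733/15 kN·m, R_B = -9217/120 kN, M_B = 2567/15 kN·m

R_A = -3743/120 kN, M_A = -1733/15 kN·m, R_B = -9217/120 kN, M_B = 2567/15 kN·m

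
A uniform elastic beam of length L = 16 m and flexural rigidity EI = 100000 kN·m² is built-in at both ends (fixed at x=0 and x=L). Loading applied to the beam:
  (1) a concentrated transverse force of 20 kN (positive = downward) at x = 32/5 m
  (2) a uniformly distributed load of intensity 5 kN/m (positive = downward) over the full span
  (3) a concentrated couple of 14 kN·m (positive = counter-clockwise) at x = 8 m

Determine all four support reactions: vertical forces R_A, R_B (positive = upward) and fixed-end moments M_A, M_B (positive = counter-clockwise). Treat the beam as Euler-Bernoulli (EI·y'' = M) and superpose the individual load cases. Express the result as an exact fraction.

Load 1 — point force P=20 kN at a=32/5 m (b=L-a=48/5):
  R_A = Pb²(3a+b)/L³ = 20·(48/5)²·(3·(32/5)+(48/5))/16³ = 324/25 kN
  M_A = Pab²/L² = 20·(32/5)·(48/5)²/16² = 1152/25 kN·m
  R_B = Pa²(a+3b)/L³ = 20·(32/5)²·((32/5)+3·(48/5))/16³ = 176/25 kN
  M_B = -Pa²b/L² = -20·(32/5)²·(48/5)/16² = -768/25 kN·m
Load 2 — uniform load w=5 kN/m over full span:
  R_A = wL/2 = 5·16/2 = 40 kN
  M_A = wL²/12 = 5·16²/12 = 320/3 kN·m
  R_B = wL/2 = 5·16/2 = 40 kN
  M_B = -wL²/12 = -5·16²/12 = -320/3 kN·m
Load 3 — applied couple M₀=14 kN·m at a=8 m (b=L-a=8):
  R_A = 6M₀ab/L³ = 6·14·8·8/16³ = 21/16 kN
  M_A = M₀b(2a-b)/L² = 14·8·(2·8-8)/16² = 7/2 kN·m
  R_B = -6M₀ab/L³ = -6·14·8·8/16³ = -21/16 kN
  M_B = M₀a(2b-a)/L² = 14·8·(2·8-8)/16² = 7/2 kN·m
Superposition: R_A = 21709/400 kN, M_A = 23437/150 kN·m, R_B = 18291/400 kN, M_B = -20083/150 kN·m

R_A = 21709/400 kN, M_A = 23437/150 kN·m, R_B = 18291/400 kN, M_B = -20083/150 kN·m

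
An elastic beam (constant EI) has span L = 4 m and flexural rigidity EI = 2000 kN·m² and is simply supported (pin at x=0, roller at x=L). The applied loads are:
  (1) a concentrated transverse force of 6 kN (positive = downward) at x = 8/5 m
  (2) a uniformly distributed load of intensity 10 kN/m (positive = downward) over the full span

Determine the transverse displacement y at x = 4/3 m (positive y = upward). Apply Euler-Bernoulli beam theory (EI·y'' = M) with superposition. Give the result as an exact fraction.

Load 1 — point force P=6 kN at a=8/5 m (b=L-a=12/5):
  y_1 = -Pbx(L²-b²-x²)/(6LEI)  [x≤a] = -6·(12/5)·(4/3)·(4²-(12/5)²-(4/3)²)/(6·4·2000) = -476/140625 m
Load 2 — uniform load w=10 kN/m over full span:
  y_2 = -wx(L³-2Lx²+x³)/(24EI) = -10·(4/3)·(4³-2·4·(4/3)²+(4/3)³)/(24·2000) = -88/6075 m
Superposition: y = Σ y_i = -67852/3796875 m ≈ -0.017870 m

y(4/3) = -67852/3796875 m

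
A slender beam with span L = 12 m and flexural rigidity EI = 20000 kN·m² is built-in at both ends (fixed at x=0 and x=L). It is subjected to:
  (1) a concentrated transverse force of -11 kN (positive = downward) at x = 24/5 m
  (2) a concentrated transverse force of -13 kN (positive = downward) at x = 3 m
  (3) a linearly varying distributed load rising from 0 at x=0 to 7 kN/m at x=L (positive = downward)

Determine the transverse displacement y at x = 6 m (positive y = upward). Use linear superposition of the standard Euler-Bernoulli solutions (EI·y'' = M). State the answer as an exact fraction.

y(6) = -10449/5000000 m

Load 1 — point force P=-11 kN at a=24/5 m (b=L-a=36/5):
  y_1 = -Pa²(L-x)²(3bL-(3b+a)(L-x))/(6L³EI)  [x>a] = -(-11)·(24/5)²·(12-6)²·(3·(36/5)·12-(3·(36/5)+(24/5))·(12-6))/(6·12³·20000) = 693/156250 m
Load 2 — point force P=-13 kN at a=3 m (b=L-a=9):
  y_2 = -Pa²(L-x)²(3bL-(3b+a)(L-x))/(6L³EI)  [x>a] = -(-13)·3²·(12-6)²·(3·9·12-(3·9+3)·(12-6))/(6·12³·20000) = 117/40000 m
Load 3 — triangular load w₀=7 kN/m (0→w₀ over full span):
  y_3 = -w₀x²(L-x)²(x+2L)/(120LEI) = -7·6²·(12-6)²·(6+2·12)/(120·12·20000) = -189/20000 m
Superposition: y = Σ y_i = -10449/5000000 m ≈ -0.002090 m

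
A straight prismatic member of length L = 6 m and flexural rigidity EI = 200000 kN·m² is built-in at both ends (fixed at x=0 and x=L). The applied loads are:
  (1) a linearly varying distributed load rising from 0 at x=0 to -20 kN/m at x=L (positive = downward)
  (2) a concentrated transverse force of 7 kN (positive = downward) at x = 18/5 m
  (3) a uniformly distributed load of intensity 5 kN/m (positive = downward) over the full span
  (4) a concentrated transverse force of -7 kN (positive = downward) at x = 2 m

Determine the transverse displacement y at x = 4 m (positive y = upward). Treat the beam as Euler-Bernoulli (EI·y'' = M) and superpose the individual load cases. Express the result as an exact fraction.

Load 1 — triangular load w₀=-20 kN/m (0→w₀ over full span):
  y_1 = -w₀x²(L-x)²(x+2L)/(120LEI) = -(-20)·4²·(6-4)²·(4+2·6)/(120·6·200000) = 4/28125 m
Load 2 — point force P=7 kN at a=18/5 m (b=L-a=12/5):
  y_2 = -Pa²(L-x)²(3bL-(3b+a)(L-x))/(6L³EI)  [x>a] = -7·(18/5)²·(6-4)²·(3·(12/5)·6-(3·(12/5)+(18/5))·(6-4))/(6·6³·200000) = -189/6250000 m
Load 3 — uniform load w=5 kN/m over full span:
  y_3 = -wx²(L-x)²/(24EI) = -5·4²·(6-4)²/(24·200000) = -1/15000 m
Load 4 — point force P=-7 kN at a=2 m (b=L-a=4):
  y_4 = -Pa²(L-x)²(3bL-(3b+a)(L-x))/(6L³EI)  [x>a] = -(-7)·2²·(6-4)²·(3·4·6-(3·4+2)·(6-4))/(6·6³·200000) = 77/4050000 m
Superposition: y = Σ y_i = 16283/253125000 m ≈ 0.000064 m

y(4) = 16283/253125000 m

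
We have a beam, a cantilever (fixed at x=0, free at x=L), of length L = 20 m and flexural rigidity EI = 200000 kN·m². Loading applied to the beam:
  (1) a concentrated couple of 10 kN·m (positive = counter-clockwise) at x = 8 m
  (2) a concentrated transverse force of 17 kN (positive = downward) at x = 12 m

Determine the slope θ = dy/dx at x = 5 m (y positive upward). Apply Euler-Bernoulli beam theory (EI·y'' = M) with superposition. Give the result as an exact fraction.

θ(5) = -303/80000 rad

Load 1 — applied couple M₀=10 kN·m at a=8 m (b=L-a=12):
  θ_1 = M₀x/EI  [x≤a] = 10·5/200000 = 1/4000 rad
Load 2 — point force P=17 kN at a=12 m (b=L-a=8):
  θ_2 = -Px(2a-x)/(2EI)  [x≤a] = -17·5·(2·12-5)/(2·200000) = -323/80000 rad
Superposition: θ = Σ θ_i = -303/80000 rad ≈ -0.003788 rad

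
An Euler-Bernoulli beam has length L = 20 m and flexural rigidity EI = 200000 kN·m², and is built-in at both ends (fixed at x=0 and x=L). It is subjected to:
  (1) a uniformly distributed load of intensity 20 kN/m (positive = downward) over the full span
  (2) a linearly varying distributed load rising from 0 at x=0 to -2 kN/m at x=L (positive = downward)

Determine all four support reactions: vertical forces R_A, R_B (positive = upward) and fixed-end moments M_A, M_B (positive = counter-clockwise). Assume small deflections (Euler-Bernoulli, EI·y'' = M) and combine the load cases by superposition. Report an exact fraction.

Load 1 — uniform load w=20 kN/m over full span:
  R_A = wL/2 = 20·20/2 = 200 kN
  M_A = wL²/12 = 20·20²/12 = 2000/3 kN·m
  R_B = wL/2 = 20·20/2 = 200 kN
  M_B = -wL²/12 = -20·20²/12 = -2000/3 kN·m
Load 2 — triangular load w₀=-2 kN/m (0→w₀ over full span):
  R_A = 3w₀L/20 = 3·(-2)·20/20 = -6 kN
  M_A = w₀L²/30 = (-2)·20²/30 = -80/3 kN·m
  R_B = 7w₀L/20 = 7·(-2)·20/20 = -14 kN
  M_B = -w₀L²/20 = -(-2)·20²/20 = 40 kN·m
Superposition: R_A = 194 kN, M_A = 640 kN·m, R_B = 186 kN, M_B = -1880/3 kN·m

R_A = 194 kN, M_A = 640 kN·m, R_B = 186 kN, M_B = -1880/3 kN·m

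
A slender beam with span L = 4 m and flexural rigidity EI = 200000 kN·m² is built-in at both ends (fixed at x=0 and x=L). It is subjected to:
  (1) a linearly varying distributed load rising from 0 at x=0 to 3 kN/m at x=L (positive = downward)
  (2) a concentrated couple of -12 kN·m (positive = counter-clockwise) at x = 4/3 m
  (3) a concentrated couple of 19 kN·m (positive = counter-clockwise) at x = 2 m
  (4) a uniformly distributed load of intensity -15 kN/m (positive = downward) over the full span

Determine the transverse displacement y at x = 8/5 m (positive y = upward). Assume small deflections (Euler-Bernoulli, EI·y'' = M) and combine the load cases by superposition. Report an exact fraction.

y(8/5) = 9397/390625000 m

Load 1 — triangular load w₀=3 kN/m (0→w₀ over full span):
  y_1 = -w₀x²(L-x)²(x+2L)/(120LEI) = -3·(8/5)²·(4-(8/5))²·((8/5)+2·4)/(120·4·200000) = -216/48828125 m
Load 2 — applied couple M₀=-12 kN·m at a=4/3 m (b=L-a=8/3):
  y_2 = (R_Ax³/6 - M_Ax²/2 - M₀(x-a)²/2)/EI  [x>a] with R_A=-4, M_A=0 = ((-4)·(8/5)³/6 - 0·(8/5)²/2 - (-12)·((8/5)-(4/3))²/2)/200000 = -9/781250 m
Load 3 — applied couple M₀=19 kN·m at a=2 m (b=L-a=2):
  y_3 = (R_Ax³/6 - M_Ax²/2)/EI  [x≤a] with R_A=57/8, M_A=19/4 = ((57/8)·(8/5)³/6 - (19/4)·(8/5)²/2)/200000 = -19/3125000 m
Load 4 — uniform load w=-15 kN/m over full span:
  y_4 = -wx²(L-x)²/(24EI) = -(-15)·(8/5)²·(4-(8/5))²/(24·200000) = 18/390625 m
Superposition: y = Σ y_i = 9397/390625000 m ≈ 0.000024 m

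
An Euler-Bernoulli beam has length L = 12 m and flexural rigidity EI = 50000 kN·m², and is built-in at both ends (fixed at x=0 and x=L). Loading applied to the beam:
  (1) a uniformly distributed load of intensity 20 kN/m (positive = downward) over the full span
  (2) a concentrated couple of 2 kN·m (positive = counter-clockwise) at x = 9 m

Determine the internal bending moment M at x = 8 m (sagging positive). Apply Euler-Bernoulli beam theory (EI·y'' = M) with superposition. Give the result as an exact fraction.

Load 1 — uniform load w=20 kN/m over full span:
  M_1 = wLx/2 - wL²/12 - wx²/2 = 20·12·8/2 - 20·12²/12 - 20·8²/2 = 80 kN·m
Load 2 — applied couple M₀=2 kN·m at a=9 m (b=L-a=3):
  M_2 = R_Ax - M_A  [x≤a] with R_A=3/16, M_A=5/8 = (3/16)·8 - (5/8) = 7/8 kN·m
Superposition: M = Σ M_i = 647/8 kN·m ≈ 80.875000 kN·m

M(8) = 647/8 kN·m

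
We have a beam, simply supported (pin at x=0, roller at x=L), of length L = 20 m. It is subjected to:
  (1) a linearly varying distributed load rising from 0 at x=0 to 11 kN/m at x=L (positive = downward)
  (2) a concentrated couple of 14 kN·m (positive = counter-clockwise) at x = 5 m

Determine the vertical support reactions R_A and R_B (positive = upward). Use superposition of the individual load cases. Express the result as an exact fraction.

R_A = 1121/30 kN, R_B = 2179/30 kN

Load 1 — triangular load w₀=11 kN/m (0→w₀ over full span):
  R_A = w₀L/6 = 11·20/6 = 110/3 kN
  R_B = w₀L/3 = 11·20/3 = 220/3 kN
Load 2 — applied couple M₀=14 kN·m at a=5 m (b=L-a=15):
  R_A = M₀/L = 14/20 = 7/10 kN
  R_B = -M₀/L = -14/20 = -7/10 kN
Superposition: R_A = 1121/30 kN, R_B = 2179/30 kN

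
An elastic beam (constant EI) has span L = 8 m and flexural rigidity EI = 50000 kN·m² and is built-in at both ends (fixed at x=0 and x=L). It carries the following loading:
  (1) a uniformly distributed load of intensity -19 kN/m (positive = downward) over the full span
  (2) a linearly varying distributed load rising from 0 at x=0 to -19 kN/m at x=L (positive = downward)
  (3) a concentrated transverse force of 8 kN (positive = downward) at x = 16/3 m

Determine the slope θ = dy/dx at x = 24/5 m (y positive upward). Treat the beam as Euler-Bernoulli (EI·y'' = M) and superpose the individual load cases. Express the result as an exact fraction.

θ(24/5) = -18752/17578125 rad

Load 1 — uniform load w=-19 kN/m over full span:
  θ_1 = -wx(L-x)(L-2x)/(12EI) = -(-19)·(24/5)·(8-(24/5))·(8-2·(24/5))/(12·50000) = -304/390625 rad
Load 2 — triangular load w₀=-19 kN/m (0→w₀ over full span):
  θ_2 = -w₀(2x(L-x)(L-2x)(x+2L)+x²(L-x)²)/(120LEI) = -(-19)·(2·(24/5)·(8-(24/5))·(8-2·(24/5))·((24/5)+2·8)+(24/5)²·(8-(24/5))²)/(120·8·50000) = -608/1953125 rad
Load 3 — point force P=8 kN at a=16/3 m (b=L-a=8/3):
  θ_3 = -Pb²x(2aL-(3a+b)x)/(2L³EI)  [x≤a] = -8·(8/3)²·(24/5)·(2·(16/3)·8-(3·(16/3)+(8/3))·(24/5))/(2·8³·50000) = 16/703125 rad
Superposition: θ = Σ θ_i = -18752/17578125 rad ≈ -0.001067 rad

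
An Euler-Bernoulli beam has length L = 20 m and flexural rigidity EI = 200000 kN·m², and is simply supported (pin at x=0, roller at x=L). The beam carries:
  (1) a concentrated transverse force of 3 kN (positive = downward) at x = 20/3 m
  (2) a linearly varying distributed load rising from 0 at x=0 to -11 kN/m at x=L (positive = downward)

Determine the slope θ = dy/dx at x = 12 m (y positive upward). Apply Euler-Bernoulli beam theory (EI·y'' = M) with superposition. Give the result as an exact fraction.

θ(12) = -1799/843750 rad

Load 1 — point force P=3 kN at a=20/3 m (b=L-a=40/3):
  θ_1 = -Pa(2L²-6Lx+3x²+a²)/(6LEI)  [x>a] = -3·(20/3)·(2·20²-6·20·12+3·12²+(20/3)²)/(6·20·200000) = 23/168750 rad
Load 2 — triangular load w₀=-11 kN/m (0→w₀ over full span):
  θ_2 = -w₀(7L⁴-30L²x²+15x⁴)/(360LEI) = -(-11)·(7·20⁴-30·20²·12²+15·12⁴)/(360·20·200000) = -319/140625 rad
Superposition: θ = Σ θ_i = -1799/843750 rad ≈ -0.002132 rad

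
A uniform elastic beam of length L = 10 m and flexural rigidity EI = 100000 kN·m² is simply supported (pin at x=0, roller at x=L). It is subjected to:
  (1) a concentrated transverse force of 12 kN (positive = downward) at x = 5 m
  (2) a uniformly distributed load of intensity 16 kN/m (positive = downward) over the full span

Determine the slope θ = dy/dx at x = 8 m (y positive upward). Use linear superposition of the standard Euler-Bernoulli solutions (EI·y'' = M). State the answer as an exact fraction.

θ(8) = 591/100000 rad

Load 1 — point force P=12 kN at a=5 m (b=L-a=5):
  θ_1 = -Pa(2L²-6Lx+3x²+a²)/(6LEI)  [x>a] = -12·5·(2·10²-6·10·8+3·8²+5²)/(6·10·100000) = 63/100000 rad
Load 2 — uniform load w=16 kN/m over full span:
  θ_2 = -w(L³-6Lx²+4x³)/(24EI) = -16·(10³-6·10·8²+4·8³)/(24·100000) = 33/6250 rad
Superposition: θ = Σ θ_i = 591/100000 rad ≈ 0.005910 rad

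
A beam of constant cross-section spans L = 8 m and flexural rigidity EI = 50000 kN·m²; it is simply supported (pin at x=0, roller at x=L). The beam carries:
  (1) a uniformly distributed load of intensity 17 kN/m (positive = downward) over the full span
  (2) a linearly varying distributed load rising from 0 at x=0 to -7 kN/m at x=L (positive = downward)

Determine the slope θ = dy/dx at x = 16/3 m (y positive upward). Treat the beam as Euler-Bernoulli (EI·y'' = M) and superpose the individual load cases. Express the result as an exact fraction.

θ(16/3) = 10712/3796875 rad

Load 1 — uniform load w=17 kN/m over full span:
  θ_1 = -w(L³-6Lx²+4x³)/(24EI) = -17·(8³-6·8·(16/3)²+4·(16/3)³)/(24·50000) = 884/253125 rad
Load 2 — triangular load w₀=-7 kN/m (0→w₀ over full span):
  θ_2 = -w₀(7L⁴-30L²x²+15x⁴)/(360LEI) = -(-7)·(7·8⁴-30·8²·(16/3)²+15·(16/3)⁴)/(360·8·50000) = -2548/3796875 rad
Superposition: θ = Σ θ_i = 10712/3796875 rad ≈ 0.002821 rad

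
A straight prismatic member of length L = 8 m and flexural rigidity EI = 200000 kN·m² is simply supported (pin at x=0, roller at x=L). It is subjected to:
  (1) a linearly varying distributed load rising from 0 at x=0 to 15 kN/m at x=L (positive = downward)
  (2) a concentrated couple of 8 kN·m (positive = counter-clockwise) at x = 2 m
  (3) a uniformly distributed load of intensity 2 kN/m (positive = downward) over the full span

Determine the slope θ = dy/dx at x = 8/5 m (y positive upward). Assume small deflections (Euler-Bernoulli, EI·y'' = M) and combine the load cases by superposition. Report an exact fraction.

Load 1 — triangular load w₀=15 kN/m (0→w₀ over full span):
  θ_1 = -w₀(7L⁴-30L²x²+15x⁴)/(360LEI) = -15·(7·8⁴-30·8²·(8/5)²+15·(8/5)⁴)/(360·8·200000) = -728/1171875 rad
Load 2 — applied couple M₀=8 kN·m at a=2 m (b=L-a=6):
  θ_2 = (M₀x²/(2L)+C₁)/EI  [x≤a] with C₁=M₀(3b²-L²)/(6L)=22/3 = (8·(8/5)²/(2·8)+(22/3))/200000 = 323/7500000 rad
Load 3 — uniform load w=2 kN/m over full span:
  θ_3 = -w(L³-6Lx²+4x³)/(24EI) = -2·(8³-6·8·(8/5)²+4·(8/5)³)/(24·200000) = -66/390625 rad
Superposition: θ = Σ θ_i = -9339/12500000 rad ≈ -0.000747 rad

θ(8/5) = -9339/12500000 rad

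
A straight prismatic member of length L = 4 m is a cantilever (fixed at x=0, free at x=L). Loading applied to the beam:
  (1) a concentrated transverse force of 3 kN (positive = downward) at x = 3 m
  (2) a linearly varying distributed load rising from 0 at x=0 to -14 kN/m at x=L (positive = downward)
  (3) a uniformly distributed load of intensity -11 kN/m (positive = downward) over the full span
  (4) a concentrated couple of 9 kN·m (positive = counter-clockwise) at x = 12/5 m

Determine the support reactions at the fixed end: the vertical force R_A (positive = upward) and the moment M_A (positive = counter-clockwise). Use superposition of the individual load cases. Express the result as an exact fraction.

R_A = -69 kN, M_A = -488/3 kN·m

Load 1 — point force P=3 kN at a=3 m (b=L-a=1):
  R_A = P = 3 kN
  M_A = Pa = 3·3 = 9 kN·m
Load 2 — triangular load w₀=-14 kN/m (0→w₀ over full span):
  R_A = w₀L/2 = (-14)·4/2 = -28 kN
  M_A = w₀L²/3 = (-14)·4²/3 = -224/3 kN·m
Load 3 — uniform load w=-11 kN/m over full span:
  R_A = wL = (-11)·4 = -44 kN
  M_A = wL²/2 = (-11)·4²/2 = -88 kN·m
Load 4 — applied couple M₀=9 kN·m at a=12/5 m (b=L-a=8/5):
  R_A = 0 kN
  M_A = -M₀ = -9 kN·m
Superposition: R_A = -69 kN, M_A = -488/3 kN·m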